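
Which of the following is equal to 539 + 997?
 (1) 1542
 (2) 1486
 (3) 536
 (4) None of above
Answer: 4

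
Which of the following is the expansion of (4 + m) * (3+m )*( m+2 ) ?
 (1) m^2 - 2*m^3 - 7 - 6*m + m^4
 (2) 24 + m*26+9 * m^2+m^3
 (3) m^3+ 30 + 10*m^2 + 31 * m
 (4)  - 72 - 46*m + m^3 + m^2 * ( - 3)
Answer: 2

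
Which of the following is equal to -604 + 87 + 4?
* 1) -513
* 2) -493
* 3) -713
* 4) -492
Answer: 1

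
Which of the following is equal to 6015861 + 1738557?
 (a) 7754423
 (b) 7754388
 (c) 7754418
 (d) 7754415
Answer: c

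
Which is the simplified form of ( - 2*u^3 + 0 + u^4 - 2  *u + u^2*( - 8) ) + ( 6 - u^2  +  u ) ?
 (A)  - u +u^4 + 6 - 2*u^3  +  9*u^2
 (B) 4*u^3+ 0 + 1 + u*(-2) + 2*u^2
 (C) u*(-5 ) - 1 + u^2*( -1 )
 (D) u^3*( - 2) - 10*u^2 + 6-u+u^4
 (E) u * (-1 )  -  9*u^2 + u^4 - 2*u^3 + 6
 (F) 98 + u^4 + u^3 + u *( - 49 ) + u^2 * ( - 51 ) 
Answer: E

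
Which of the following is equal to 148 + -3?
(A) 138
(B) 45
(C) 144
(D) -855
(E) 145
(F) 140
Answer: E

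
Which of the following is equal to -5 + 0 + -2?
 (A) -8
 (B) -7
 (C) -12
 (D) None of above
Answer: B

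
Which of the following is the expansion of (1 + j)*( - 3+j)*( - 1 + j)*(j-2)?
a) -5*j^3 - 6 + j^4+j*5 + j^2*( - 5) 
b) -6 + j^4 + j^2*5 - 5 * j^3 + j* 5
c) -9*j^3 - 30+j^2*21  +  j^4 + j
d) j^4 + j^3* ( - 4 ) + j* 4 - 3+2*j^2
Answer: b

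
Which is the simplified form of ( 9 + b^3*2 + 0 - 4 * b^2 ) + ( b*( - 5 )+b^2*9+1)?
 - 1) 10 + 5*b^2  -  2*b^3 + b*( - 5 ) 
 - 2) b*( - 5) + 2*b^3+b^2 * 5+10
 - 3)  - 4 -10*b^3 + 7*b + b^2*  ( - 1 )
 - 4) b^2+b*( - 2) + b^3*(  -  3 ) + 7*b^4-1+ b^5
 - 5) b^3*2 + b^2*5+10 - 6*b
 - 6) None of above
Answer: 2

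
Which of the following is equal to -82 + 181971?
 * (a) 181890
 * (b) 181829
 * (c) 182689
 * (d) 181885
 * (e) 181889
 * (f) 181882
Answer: e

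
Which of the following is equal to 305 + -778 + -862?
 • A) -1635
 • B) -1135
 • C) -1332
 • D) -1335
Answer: D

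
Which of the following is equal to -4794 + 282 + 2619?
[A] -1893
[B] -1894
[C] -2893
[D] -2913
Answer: A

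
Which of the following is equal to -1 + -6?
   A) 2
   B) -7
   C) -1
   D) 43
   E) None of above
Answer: B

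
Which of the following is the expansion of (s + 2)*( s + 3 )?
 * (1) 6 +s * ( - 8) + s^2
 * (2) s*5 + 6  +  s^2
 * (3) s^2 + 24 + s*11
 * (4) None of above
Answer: 2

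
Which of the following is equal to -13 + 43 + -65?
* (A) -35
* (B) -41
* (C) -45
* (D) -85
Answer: A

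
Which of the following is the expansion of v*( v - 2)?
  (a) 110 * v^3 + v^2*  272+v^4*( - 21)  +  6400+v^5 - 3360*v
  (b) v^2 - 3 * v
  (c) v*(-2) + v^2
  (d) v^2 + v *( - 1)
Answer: c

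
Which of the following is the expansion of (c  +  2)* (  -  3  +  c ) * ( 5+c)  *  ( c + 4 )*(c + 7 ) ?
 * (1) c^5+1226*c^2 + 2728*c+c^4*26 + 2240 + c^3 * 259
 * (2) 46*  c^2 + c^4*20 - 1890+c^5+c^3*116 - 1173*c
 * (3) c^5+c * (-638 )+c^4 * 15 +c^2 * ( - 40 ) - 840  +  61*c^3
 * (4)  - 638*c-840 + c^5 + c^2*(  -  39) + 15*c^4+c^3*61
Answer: 4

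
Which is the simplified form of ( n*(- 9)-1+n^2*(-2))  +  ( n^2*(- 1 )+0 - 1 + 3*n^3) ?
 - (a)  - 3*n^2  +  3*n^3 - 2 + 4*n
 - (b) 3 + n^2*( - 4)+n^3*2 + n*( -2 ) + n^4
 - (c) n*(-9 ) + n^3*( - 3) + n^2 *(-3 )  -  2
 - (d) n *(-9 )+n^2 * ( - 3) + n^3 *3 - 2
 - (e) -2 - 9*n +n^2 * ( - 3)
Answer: d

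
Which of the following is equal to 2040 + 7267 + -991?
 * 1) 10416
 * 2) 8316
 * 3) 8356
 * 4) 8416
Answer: 2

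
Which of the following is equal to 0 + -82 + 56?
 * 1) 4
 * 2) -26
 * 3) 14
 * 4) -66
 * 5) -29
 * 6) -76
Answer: 2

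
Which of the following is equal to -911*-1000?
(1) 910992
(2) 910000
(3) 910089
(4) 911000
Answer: 4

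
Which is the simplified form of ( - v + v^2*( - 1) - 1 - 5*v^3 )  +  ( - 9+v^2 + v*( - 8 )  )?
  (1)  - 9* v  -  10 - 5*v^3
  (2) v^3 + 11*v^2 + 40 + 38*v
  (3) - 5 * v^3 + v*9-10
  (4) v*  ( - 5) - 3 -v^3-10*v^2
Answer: 1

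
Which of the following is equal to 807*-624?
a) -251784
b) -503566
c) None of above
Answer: c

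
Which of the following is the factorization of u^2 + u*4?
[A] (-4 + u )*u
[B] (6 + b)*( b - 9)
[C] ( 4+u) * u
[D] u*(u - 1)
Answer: C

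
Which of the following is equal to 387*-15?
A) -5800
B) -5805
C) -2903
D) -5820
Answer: B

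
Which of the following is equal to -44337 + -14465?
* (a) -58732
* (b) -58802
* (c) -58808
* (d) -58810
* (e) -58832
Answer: b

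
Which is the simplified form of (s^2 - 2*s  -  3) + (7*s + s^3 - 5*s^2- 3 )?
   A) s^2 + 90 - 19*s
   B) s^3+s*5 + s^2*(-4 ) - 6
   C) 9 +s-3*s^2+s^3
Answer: B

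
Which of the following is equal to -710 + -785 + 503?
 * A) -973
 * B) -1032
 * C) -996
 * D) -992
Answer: D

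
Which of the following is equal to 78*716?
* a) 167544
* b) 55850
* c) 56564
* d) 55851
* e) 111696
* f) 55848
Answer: f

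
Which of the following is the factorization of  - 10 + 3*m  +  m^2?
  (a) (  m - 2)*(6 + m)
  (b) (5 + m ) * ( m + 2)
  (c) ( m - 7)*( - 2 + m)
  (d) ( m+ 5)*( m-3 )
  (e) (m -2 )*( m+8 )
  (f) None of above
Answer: f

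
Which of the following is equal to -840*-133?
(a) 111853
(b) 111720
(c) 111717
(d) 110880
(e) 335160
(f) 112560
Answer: b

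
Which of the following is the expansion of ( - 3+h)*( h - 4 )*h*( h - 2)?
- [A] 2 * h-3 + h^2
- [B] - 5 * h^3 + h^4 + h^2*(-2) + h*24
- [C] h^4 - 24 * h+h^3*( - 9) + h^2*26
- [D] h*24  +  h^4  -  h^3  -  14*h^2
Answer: C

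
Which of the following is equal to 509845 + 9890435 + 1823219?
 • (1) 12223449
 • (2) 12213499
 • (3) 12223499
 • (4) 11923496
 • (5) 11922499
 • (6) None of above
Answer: 3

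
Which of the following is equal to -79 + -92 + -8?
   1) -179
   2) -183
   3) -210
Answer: 1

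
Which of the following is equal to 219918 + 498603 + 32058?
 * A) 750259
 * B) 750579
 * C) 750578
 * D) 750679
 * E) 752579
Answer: B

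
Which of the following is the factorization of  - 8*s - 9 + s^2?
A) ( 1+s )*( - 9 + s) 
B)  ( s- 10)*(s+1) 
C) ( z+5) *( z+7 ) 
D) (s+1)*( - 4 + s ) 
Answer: A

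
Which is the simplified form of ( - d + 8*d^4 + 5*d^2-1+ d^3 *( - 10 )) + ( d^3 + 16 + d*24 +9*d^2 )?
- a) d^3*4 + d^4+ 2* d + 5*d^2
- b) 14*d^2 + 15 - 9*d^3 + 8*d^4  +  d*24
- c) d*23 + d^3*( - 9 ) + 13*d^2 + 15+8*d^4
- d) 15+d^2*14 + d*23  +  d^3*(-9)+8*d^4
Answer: d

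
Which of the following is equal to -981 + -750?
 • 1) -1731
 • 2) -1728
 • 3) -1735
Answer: 1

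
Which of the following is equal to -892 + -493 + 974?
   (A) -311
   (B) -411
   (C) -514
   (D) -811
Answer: B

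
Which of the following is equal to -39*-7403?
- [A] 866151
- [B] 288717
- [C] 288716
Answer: B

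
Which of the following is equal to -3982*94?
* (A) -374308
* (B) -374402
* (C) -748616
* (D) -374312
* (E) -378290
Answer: A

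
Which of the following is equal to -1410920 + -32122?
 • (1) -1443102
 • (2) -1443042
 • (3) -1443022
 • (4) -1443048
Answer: 2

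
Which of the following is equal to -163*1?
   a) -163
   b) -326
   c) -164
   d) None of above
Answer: a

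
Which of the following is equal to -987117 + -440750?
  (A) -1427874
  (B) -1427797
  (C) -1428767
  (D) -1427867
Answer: D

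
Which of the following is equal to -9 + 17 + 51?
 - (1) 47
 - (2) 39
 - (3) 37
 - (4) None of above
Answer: 4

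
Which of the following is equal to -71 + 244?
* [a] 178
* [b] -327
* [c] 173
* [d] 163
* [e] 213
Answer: c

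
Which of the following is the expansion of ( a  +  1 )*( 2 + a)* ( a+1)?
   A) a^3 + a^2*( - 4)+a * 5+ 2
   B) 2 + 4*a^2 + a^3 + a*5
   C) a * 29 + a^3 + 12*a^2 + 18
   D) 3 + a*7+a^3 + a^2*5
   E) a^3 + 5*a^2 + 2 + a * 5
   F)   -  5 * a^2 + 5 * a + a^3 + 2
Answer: B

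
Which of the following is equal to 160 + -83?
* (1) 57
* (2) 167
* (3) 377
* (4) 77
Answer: 4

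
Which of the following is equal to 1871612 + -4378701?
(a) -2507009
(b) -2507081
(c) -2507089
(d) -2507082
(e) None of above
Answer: c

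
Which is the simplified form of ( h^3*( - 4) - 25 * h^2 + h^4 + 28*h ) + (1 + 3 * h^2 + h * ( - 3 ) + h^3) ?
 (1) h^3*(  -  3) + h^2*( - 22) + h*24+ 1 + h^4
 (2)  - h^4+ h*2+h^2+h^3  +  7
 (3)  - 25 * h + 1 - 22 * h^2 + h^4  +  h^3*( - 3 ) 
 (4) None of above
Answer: 4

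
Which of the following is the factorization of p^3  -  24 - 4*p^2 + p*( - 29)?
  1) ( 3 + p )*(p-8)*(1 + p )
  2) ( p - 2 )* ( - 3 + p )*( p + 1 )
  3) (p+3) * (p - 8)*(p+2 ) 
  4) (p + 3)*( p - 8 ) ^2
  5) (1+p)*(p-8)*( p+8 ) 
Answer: 1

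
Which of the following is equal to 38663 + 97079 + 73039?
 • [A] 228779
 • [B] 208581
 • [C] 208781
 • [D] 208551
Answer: C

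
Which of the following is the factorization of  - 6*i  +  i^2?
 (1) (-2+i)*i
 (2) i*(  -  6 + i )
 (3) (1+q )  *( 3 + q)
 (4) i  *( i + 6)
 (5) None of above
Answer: 2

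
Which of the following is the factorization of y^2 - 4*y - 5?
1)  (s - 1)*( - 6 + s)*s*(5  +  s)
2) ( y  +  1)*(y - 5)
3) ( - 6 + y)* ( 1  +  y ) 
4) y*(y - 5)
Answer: 2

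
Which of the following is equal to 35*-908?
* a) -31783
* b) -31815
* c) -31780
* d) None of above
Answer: c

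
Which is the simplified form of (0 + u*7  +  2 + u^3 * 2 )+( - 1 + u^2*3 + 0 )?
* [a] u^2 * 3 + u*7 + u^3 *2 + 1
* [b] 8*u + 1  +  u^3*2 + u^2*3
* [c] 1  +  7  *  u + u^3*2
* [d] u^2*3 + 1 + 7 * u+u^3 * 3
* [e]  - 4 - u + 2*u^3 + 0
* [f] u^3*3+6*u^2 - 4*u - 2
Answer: a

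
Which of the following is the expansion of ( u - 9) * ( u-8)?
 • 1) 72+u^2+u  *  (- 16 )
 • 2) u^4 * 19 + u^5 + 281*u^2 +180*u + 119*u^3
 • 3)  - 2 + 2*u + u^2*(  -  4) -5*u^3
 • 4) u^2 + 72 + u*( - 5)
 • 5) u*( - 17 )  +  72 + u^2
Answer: 5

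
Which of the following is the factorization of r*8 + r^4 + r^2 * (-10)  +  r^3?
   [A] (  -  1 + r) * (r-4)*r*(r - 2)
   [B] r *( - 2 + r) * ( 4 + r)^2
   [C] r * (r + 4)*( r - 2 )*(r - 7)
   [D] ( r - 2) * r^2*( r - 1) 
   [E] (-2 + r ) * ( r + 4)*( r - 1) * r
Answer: E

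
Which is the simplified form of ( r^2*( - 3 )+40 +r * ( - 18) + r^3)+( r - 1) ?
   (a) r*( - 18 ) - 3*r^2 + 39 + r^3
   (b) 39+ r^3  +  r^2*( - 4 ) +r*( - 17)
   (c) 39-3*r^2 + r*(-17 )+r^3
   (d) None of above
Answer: c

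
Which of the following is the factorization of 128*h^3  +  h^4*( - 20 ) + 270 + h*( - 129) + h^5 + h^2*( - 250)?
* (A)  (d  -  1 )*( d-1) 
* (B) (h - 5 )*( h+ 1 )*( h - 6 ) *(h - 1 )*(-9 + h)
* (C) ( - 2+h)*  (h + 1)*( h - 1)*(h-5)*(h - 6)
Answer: B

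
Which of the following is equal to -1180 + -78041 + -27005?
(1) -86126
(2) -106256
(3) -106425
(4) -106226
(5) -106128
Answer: 4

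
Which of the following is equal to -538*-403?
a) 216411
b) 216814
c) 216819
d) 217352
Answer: b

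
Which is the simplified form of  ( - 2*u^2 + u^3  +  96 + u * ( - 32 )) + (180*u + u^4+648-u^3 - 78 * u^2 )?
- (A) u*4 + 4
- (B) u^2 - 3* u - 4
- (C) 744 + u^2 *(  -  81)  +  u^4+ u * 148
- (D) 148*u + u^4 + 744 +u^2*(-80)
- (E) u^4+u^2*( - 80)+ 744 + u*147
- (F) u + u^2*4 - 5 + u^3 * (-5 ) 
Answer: D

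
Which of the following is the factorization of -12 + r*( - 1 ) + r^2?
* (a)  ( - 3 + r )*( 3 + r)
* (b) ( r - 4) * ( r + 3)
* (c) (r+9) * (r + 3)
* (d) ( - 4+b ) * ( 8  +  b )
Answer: b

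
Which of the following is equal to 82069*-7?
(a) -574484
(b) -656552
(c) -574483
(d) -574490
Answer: c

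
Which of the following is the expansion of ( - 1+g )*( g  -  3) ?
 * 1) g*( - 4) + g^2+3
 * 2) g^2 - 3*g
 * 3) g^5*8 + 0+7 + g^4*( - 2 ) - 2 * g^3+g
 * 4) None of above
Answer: 1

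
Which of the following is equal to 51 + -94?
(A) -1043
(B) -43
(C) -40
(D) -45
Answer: B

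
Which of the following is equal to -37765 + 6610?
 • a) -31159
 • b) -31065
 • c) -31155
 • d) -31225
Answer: c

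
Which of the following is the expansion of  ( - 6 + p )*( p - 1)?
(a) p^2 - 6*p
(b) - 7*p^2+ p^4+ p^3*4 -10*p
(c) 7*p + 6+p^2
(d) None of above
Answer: d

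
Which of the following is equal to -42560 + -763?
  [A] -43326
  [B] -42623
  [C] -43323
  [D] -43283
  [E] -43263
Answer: C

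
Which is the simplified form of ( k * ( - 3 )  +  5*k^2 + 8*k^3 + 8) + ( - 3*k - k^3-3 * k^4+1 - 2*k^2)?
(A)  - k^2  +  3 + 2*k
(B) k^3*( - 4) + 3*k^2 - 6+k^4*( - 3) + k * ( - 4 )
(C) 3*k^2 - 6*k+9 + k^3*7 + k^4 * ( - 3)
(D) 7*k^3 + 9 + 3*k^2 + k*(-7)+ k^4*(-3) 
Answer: C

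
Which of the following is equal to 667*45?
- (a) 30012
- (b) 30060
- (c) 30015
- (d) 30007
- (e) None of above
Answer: c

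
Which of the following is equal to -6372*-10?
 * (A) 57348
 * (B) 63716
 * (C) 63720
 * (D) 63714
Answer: C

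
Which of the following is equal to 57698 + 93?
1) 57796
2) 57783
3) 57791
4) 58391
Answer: 3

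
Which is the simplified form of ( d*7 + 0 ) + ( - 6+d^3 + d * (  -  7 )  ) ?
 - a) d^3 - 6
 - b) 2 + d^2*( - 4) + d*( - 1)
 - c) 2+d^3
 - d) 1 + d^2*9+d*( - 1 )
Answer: a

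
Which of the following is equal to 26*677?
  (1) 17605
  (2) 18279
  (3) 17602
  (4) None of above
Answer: 3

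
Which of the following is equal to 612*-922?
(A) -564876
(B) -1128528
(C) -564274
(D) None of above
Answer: D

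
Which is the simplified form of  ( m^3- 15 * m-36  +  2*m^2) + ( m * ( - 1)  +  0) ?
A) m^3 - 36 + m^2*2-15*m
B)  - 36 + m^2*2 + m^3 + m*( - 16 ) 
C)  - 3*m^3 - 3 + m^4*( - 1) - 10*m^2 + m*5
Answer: B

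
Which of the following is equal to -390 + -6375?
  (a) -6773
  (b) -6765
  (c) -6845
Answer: b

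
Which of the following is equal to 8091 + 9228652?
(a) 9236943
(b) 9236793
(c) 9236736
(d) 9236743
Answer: d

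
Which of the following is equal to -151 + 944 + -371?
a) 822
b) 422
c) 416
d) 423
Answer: b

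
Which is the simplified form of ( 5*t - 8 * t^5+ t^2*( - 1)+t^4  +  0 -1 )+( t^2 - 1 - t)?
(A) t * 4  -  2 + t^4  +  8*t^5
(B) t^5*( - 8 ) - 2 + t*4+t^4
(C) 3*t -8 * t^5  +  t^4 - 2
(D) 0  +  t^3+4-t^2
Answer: B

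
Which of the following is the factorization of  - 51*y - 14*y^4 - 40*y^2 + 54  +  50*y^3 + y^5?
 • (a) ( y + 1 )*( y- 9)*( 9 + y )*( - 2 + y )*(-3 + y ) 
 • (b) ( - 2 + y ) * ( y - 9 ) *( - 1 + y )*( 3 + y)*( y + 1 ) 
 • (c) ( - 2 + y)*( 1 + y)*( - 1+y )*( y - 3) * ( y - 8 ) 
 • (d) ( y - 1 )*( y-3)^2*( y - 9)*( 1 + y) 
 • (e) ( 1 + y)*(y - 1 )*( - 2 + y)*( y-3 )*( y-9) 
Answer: e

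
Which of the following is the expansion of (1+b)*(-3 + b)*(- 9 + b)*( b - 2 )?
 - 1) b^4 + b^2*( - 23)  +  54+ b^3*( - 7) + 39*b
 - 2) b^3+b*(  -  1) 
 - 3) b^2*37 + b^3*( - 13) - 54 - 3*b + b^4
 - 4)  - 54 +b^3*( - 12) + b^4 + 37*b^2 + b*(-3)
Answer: 3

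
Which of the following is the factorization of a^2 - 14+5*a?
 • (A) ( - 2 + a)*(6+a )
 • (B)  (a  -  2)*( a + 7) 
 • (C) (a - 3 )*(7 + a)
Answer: B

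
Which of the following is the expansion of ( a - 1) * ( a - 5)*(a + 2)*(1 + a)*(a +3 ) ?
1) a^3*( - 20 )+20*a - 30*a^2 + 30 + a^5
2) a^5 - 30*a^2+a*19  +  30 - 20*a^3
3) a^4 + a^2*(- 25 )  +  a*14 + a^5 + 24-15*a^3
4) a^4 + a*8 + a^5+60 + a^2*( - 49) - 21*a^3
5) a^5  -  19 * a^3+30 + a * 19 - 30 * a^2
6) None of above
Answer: 2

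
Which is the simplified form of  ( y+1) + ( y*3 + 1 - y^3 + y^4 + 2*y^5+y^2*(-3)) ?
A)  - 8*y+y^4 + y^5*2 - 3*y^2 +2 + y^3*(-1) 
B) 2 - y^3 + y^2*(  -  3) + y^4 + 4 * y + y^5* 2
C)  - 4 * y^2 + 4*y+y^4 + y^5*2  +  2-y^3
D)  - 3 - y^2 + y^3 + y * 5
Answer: B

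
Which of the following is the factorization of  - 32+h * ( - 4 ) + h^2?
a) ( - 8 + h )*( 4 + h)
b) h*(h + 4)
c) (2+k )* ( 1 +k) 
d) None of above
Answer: a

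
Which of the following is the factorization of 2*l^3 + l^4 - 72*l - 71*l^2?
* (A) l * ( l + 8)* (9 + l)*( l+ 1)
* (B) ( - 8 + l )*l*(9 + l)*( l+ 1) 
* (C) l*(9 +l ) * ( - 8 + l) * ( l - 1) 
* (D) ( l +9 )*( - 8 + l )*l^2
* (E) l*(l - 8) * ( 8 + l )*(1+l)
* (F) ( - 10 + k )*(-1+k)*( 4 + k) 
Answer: B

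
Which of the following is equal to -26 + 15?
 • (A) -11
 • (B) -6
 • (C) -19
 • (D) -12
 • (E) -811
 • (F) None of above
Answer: A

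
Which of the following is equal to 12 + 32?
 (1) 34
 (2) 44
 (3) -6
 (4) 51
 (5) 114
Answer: 2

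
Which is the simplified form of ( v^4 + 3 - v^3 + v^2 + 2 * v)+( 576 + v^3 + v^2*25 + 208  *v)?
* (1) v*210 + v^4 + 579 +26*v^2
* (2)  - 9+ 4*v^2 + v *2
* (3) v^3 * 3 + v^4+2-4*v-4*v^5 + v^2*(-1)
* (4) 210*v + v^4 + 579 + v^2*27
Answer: 1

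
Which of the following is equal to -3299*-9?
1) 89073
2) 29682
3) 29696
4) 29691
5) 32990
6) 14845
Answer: 4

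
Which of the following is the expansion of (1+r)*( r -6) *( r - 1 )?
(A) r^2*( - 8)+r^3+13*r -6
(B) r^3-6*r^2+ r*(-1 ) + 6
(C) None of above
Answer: B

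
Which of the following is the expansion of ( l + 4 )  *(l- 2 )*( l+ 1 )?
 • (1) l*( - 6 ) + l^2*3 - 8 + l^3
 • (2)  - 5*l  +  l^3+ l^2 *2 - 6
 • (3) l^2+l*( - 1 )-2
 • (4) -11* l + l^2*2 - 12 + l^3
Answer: 1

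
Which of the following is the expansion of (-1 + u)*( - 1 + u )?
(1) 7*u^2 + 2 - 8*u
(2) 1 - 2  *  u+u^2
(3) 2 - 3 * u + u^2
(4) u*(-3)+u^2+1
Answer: 2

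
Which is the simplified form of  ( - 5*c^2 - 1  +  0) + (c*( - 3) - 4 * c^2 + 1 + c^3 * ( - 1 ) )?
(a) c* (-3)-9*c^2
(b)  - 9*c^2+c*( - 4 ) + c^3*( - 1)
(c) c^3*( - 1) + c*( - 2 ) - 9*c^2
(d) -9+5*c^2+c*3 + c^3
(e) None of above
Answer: e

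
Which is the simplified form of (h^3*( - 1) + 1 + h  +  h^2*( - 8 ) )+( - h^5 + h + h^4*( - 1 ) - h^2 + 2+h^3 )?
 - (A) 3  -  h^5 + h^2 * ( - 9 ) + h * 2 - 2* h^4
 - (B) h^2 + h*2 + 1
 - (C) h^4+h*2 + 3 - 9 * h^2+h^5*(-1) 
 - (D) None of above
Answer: D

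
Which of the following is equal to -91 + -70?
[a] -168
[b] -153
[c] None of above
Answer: c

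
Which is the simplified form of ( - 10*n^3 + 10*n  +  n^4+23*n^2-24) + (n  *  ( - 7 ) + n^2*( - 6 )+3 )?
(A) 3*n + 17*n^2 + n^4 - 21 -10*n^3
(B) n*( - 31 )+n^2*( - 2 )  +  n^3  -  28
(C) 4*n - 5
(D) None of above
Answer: A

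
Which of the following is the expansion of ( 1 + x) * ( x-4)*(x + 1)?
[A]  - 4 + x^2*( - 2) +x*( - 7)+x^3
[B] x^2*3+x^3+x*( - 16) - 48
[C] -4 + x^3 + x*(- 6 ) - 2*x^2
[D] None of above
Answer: A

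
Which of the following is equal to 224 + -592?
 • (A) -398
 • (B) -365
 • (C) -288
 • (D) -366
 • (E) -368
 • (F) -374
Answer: E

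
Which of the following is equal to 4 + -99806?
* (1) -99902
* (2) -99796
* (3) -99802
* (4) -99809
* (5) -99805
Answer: 3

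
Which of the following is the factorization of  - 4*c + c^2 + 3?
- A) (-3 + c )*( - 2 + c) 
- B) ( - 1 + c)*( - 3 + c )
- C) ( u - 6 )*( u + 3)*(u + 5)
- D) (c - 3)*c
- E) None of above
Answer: B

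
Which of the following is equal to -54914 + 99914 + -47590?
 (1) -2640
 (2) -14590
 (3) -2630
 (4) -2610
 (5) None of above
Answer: 5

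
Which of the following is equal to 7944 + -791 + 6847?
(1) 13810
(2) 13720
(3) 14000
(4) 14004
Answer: 3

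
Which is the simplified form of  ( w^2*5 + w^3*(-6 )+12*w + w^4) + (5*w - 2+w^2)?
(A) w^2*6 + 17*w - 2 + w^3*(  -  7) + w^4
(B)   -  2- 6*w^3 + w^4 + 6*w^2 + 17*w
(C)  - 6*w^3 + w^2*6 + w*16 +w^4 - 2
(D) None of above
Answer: B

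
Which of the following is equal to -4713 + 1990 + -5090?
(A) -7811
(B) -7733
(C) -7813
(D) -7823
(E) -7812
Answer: C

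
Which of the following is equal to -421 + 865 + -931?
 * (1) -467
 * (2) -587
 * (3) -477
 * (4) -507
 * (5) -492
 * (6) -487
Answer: 6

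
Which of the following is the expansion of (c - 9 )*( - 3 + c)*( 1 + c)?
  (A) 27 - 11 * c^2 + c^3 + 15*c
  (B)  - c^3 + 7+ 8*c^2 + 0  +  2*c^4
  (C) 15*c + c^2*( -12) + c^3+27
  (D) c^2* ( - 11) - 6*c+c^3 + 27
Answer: A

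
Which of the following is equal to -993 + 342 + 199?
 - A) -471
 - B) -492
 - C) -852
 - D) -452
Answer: D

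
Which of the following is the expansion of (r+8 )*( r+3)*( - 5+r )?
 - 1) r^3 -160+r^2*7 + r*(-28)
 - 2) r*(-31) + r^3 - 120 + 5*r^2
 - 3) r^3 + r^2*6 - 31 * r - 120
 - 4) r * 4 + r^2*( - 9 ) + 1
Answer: 3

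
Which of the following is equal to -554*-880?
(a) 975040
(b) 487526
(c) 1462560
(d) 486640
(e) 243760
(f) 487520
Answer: f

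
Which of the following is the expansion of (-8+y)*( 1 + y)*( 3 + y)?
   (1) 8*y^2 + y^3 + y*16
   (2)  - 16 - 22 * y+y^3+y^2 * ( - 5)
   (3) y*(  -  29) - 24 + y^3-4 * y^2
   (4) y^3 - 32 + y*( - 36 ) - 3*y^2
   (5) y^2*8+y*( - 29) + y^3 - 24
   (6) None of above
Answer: 3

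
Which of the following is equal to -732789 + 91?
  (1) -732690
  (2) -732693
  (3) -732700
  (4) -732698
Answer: 4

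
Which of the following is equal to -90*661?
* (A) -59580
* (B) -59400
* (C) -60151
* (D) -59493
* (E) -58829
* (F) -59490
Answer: F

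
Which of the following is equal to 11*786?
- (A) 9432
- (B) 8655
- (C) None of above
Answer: C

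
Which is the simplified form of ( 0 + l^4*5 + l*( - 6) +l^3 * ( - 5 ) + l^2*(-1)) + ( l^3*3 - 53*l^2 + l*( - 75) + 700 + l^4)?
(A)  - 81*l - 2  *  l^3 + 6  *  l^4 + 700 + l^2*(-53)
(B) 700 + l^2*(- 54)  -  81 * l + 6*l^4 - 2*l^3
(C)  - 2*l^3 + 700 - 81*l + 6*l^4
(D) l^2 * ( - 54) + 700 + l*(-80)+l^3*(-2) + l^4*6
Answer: B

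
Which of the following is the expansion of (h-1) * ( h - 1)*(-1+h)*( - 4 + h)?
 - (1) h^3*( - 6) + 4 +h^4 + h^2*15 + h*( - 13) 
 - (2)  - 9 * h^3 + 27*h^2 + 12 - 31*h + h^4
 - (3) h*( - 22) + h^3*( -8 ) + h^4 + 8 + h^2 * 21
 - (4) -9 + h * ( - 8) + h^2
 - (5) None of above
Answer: 5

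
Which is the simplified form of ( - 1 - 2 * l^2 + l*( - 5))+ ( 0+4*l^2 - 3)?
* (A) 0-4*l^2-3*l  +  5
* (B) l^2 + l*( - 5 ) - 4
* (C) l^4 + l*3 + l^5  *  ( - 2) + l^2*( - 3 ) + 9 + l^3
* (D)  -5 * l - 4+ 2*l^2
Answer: D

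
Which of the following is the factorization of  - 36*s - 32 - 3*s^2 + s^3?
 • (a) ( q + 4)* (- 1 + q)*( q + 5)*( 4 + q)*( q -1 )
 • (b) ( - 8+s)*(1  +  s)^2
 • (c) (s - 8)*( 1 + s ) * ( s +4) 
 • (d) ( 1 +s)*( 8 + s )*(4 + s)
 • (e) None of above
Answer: c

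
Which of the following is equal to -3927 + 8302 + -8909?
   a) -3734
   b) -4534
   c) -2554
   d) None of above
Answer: b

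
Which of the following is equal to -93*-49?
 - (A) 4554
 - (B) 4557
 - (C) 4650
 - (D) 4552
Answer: B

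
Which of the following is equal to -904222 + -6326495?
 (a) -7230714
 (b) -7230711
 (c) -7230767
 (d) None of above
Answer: d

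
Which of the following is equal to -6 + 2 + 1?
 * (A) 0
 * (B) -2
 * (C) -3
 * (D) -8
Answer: C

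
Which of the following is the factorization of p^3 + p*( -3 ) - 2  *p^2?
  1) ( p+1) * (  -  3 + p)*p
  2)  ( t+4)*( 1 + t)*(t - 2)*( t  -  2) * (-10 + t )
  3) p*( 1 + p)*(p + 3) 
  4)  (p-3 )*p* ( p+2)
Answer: 1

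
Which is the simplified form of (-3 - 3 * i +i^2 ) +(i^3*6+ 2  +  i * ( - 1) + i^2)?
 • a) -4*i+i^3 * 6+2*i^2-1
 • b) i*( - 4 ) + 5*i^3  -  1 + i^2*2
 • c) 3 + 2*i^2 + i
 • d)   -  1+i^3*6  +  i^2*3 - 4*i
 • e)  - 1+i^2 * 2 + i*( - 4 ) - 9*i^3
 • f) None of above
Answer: a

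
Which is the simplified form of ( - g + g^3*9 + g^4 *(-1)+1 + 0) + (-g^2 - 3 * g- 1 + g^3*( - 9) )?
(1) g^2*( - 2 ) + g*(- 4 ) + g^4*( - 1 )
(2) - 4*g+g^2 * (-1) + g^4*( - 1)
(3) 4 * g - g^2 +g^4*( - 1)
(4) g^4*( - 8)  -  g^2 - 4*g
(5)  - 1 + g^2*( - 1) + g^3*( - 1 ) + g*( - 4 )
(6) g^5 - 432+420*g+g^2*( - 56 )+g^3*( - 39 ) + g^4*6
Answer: 2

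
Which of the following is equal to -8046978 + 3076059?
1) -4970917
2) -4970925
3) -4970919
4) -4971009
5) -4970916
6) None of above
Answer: 3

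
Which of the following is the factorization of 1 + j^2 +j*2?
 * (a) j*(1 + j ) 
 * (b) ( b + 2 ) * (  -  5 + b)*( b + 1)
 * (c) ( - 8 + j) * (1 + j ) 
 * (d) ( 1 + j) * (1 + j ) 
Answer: d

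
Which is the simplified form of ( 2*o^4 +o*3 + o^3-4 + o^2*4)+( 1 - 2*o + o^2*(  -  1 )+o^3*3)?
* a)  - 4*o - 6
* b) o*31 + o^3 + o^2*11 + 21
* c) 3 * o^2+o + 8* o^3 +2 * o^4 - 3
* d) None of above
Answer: d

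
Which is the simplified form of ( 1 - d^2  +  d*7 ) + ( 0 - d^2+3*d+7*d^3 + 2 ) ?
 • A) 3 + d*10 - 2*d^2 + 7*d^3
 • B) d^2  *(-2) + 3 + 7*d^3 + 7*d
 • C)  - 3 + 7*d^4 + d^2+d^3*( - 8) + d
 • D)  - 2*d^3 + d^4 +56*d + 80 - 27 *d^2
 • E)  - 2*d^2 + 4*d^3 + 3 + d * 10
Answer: A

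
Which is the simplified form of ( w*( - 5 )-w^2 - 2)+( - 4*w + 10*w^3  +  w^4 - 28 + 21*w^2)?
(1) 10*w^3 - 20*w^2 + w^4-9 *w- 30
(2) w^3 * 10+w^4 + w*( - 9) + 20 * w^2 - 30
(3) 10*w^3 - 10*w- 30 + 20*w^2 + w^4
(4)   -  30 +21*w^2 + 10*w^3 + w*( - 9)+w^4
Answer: 2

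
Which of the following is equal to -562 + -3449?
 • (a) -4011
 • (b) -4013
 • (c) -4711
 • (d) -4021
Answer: a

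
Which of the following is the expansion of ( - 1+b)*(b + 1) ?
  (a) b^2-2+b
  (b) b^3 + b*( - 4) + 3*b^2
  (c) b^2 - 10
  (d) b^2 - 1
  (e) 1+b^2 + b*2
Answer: d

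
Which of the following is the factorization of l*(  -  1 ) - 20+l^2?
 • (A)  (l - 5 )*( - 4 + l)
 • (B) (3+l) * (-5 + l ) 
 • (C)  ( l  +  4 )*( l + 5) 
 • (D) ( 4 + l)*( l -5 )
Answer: D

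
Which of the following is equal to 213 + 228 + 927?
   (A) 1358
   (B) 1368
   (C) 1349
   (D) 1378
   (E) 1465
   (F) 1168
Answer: B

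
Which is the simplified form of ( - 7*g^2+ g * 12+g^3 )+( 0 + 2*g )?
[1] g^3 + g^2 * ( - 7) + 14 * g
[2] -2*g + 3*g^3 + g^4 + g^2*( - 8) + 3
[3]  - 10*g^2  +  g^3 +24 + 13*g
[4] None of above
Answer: 1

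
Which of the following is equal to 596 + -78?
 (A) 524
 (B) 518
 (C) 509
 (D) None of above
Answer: B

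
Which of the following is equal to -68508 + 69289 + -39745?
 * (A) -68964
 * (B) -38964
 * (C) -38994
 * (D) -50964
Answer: B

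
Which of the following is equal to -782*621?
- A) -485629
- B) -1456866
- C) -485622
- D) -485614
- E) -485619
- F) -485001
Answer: C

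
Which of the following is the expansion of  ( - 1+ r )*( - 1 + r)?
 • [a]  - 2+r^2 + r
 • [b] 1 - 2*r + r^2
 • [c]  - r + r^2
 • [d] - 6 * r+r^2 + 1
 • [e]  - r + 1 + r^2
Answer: b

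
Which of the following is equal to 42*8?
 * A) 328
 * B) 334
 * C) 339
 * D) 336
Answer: D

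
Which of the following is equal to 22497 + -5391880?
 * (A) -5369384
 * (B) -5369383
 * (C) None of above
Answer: B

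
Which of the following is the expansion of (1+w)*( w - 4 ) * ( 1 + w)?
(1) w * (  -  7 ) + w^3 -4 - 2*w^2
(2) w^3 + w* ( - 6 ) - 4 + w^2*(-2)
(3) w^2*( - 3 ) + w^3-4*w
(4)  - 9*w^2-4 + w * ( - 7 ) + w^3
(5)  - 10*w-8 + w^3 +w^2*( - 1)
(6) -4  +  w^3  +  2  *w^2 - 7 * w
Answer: 1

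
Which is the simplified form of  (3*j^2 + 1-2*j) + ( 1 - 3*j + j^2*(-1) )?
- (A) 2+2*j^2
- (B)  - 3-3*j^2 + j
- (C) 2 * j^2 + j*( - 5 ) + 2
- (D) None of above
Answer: C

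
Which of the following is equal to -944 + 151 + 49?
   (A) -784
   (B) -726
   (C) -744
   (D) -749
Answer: C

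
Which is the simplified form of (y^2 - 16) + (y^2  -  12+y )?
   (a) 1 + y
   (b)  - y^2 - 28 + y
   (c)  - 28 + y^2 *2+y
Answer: c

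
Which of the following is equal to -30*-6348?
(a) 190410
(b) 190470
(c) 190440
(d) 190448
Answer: c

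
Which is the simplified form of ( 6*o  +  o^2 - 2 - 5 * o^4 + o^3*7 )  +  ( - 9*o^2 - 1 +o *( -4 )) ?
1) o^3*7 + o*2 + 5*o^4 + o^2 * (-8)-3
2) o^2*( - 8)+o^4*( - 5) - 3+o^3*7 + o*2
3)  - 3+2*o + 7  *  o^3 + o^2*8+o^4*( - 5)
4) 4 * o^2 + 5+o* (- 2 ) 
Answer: 2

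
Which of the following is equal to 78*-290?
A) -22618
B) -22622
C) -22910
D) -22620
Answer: D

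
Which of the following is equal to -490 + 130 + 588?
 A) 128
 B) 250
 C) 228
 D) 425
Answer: C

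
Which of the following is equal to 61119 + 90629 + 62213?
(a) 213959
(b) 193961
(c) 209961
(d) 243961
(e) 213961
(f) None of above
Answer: e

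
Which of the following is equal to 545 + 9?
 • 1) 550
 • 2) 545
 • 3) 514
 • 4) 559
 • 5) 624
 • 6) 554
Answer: 6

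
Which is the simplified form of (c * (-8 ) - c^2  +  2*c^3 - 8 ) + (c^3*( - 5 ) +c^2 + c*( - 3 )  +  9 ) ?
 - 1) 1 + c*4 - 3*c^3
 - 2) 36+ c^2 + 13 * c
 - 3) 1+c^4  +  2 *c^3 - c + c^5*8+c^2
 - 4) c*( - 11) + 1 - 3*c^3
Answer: 4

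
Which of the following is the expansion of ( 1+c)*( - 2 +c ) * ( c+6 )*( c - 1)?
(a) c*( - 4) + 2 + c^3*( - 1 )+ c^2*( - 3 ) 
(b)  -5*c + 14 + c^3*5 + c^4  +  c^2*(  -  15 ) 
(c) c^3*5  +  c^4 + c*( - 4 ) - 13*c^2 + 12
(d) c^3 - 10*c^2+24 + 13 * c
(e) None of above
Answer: e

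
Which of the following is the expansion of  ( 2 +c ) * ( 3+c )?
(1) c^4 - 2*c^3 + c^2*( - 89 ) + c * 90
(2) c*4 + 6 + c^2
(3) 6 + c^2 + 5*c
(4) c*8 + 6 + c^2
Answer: 3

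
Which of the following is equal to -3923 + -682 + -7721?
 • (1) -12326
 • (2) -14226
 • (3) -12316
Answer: 1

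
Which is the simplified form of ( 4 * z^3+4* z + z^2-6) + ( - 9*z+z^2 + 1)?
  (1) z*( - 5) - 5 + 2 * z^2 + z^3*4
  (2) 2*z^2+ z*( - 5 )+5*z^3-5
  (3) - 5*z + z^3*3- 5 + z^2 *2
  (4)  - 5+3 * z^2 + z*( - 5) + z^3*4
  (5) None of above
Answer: 1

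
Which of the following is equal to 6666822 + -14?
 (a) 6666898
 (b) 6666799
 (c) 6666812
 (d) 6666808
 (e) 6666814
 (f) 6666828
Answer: d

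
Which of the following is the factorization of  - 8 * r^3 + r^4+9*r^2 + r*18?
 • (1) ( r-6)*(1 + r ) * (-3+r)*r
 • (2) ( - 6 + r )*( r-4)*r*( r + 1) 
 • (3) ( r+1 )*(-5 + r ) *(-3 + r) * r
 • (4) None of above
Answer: 1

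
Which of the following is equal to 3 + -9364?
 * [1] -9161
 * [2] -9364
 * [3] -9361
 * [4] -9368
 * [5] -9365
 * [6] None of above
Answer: 3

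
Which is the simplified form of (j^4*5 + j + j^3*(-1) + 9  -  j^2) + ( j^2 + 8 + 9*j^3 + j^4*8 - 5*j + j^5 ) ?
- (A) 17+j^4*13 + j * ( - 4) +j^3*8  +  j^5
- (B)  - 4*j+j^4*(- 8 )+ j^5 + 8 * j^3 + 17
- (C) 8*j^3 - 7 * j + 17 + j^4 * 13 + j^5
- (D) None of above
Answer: A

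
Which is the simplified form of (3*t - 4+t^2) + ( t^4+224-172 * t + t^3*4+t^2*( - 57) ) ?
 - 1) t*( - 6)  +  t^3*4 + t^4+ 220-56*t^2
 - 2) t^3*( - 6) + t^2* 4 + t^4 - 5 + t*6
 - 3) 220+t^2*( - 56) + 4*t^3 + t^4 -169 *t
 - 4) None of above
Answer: 3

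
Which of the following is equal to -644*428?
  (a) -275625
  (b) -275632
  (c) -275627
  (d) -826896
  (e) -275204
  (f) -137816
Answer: b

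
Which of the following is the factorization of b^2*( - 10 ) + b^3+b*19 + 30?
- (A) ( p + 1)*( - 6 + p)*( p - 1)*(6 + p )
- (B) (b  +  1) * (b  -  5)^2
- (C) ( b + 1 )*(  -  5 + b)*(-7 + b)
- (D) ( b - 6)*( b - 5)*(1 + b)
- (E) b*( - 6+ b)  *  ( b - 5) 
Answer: D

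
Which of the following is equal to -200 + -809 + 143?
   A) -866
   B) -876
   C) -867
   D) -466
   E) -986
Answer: A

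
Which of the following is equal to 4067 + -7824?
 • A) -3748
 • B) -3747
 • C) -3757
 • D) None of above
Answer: C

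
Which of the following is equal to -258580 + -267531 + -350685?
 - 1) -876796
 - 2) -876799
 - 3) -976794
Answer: 1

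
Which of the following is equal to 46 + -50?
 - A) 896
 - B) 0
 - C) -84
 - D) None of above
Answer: D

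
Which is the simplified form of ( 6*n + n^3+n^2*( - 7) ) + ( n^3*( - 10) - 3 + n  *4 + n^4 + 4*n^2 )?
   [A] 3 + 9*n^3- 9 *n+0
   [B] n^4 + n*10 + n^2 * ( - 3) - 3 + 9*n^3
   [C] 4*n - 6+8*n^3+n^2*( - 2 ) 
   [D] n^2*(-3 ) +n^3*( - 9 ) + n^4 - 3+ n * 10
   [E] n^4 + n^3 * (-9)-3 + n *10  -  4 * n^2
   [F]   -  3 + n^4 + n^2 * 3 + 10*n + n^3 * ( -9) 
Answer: D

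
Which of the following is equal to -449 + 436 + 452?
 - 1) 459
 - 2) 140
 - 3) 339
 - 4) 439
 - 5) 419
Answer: 4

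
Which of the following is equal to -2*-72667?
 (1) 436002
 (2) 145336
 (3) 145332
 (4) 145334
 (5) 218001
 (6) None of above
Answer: 4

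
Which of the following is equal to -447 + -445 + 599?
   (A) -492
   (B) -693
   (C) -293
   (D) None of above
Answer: C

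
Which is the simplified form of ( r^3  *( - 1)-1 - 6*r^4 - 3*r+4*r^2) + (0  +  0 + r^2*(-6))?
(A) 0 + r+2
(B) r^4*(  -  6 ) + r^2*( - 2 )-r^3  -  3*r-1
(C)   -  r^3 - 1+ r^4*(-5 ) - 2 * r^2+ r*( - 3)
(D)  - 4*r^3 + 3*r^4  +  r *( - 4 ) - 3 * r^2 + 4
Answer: B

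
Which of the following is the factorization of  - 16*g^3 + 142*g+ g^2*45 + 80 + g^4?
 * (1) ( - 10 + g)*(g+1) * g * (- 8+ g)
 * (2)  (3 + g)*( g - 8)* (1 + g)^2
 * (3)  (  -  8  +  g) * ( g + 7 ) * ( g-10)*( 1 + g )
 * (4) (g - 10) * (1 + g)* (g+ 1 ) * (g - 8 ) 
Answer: 4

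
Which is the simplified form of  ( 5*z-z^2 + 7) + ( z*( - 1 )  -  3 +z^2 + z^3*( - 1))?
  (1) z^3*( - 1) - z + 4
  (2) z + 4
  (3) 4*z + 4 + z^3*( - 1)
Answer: 3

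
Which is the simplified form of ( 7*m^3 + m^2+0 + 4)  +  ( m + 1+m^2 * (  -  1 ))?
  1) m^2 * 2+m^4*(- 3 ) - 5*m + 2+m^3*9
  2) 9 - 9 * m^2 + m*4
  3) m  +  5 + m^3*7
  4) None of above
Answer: 3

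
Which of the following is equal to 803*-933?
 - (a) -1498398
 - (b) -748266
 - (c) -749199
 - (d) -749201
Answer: c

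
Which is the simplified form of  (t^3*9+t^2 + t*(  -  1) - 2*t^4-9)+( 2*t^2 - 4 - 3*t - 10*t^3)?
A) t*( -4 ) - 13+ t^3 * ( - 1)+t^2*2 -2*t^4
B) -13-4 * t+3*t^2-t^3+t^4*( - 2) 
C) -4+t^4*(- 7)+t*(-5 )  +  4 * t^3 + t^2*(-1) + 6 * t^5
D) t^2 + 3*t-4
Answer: B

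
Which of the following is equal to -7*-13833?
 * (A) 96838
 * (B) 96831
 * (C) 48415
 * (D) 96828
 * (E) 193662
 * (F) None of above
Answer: B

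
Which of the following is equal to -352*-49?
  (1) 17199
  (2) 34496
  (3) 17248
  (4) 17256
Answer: 3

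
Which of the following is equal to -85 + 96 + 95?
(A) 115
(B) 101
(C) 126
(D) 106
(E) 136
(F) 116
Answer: D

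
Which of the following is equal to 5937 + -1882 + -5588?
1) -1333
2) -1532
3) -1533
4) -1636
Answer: 3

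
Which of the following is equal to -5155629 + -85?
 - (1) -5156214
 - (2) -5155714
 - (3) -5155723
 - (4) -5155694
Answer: 2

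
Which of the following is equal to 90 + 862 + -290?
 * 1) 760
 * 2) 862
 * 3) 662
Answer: 3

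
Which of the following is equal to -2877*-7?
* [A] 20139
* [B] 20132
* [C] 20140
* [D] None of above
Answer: A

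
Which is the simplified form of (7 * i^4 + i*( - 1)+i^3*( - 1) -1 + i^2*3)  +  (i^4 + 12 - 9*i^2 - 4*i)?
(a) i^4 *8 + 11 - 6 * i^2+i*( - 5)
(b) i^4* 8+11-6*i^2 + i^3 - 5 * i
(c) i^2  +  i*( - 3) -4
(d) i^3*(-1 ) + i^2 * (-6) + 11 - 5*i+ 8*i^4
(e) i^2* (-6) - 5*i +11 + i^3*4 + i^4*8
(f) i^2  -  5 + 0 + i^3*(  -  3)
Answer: d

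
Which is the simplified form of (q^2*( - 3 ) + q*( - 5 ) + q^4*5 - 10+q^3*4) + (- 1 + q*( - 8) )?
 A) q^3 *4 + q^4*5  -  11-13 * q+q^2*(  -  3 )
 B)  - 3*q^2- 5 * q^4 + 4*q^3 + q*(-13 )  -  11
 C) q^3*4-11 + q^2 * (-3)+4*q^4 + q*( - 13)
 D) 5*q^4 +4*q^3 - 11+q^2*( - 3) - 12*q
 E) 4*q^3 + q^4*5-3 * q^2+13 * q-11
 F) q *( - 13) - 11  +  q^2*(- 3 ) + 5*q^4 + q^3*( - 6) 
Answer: A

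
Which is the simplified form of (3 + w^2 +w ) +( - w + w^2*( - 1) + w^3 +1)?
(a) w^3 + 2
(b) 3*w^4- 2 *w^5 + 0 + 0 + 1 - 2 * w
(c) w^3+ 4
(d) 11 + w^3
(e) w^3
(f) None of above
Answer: c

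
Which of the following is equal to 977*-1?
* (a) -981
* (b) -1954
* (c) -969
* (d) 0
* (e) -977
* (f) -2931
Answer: e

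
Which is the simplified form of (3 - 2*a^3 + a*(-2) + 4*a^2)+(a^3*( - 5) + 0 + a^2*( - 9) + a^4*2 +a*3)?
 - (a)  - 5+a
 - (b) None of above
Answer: b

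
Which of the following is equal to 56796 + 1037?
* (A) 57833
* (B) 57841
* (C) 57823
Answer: A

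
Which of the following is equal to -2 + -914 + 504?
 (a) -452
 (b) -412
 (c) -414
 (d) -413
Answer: b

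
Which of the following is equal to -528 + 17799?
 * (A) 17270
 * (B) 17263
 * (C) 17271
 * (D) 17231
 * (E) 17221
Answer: C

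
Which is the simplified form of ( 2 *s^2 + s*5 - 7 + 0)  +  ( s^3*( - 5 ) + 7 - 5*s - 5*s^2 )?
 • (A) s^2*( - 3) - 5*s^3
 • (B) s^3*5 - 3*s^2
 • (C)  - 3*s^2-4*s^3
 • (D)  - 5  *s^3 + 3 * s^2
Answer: A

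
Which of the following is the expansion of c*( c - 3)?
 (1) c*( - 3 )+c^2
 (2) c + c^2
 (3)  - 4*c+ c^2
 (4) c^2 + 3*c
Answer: 1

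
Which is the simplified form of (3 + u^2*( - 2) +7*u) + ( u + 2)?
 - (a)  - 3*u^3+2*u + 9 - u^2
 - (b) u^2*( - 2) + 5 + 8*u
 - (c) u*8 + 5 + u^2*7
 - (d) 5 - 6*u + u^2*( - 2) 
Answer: b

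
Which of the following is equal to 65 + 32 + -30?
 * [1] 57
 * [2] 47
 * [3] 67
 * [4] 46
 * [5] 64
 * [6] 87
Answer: 3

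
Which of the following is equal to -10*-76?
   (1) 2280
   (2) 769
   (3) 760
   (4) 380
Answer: 3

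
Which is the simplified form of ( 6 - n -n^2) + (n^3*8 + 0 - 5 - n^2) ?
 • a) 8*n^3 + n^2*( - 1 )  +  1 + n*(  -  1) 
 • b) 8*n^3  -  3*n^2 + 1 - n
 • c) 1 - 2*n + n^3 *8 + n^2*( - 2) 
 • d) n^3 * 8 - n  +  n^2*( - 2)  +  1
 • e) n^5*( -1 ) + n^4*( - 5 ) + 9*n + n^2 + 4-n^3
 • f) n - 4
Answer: d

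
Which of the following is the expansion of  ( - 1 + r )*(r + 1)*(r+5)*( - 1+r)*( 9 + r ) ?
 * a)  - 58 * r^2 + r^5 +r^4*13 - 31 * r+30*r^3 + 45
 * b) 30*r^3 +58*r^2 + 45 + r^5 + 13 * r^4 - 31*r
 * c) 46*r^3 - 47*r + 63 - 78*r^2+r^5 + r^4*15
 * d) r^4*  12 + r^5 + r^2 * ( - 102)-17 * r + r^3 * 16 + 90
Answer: a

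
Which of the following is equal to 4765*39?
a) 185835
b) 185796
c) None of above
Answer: a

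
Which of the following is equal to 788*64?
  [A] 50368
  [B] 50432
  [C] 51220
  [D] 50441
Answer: B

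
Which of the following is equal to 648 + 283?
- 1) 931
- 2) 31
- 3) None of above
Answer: 1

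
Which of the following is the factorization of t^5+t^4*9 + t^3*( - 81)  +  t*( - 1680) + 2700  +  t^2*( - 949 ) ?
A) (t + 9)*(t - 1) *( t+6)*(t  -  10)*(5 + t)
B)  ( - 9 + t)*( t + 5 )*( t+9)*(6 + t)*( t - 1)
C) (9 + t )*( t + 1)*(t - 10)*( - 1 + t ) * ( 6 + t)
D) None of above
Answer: A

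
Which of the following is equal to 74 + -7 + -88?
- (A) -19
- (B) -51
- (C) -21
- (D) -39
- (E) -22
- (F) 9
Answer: C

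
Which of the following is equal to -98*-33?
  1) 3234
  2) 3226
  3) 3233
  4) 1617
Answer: 1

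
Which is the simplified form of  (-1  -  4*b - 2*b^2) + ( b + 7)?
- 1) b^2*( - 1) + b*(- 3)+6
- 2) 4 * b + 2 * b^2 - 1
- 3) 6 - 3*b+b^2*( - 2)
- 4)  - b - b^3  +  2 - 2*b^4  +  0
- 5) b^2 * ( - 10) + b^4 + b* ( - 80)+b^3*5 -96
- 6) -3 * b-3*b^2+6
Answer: 3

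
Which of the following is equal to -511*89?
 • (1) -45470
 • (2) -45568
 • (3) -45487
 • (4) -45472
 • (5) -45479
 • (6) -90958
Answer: 5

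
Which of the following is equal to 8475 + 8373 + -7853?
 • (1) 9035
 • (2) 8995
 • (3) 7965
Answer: 2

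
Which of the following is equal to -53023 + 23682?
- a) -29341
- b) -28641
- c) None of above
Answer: a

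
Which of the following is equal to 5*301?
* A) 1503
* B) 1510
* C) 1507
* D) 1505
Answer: D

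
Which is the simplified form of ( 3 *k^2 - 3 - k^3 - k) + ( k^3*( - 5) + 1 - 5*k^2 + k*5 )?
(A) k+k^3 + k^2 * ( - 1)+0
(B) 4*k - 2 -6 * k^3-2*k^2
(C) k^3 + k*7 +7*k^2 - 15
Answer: B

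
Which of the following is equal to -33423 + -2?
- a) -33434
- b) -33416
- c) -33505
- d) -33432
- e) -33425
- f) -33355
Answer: e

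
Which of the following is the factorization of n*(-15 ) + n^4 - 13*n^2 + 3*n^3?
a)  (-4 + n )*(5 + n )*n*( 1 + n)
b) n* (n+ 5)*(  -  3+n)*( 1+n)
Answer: b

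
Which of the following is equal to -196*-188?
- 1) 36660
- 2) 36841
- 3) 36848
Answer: 3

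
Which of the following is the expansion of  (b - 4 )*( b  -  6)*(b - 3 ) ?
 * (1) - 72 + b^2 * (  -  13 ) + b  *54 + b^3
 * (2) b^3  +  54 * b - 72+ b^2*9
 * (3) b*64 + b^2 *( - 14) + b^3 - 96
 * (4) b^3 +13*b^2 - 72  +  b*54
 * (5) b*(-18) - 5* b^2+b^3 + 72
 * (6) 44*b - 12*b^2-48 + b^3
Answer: 1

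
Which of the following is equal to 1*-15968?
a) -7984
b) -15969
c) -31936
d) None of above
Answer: d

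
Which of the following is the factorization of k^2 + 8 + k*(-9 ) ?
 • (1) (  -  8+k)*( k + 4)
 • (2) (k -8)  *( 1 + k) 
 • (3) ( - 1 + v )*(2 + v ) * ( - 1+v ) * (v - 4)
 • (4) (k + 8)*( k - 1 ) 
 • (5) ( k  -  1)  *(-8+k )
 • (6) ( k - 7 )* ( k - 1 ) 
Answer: 5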